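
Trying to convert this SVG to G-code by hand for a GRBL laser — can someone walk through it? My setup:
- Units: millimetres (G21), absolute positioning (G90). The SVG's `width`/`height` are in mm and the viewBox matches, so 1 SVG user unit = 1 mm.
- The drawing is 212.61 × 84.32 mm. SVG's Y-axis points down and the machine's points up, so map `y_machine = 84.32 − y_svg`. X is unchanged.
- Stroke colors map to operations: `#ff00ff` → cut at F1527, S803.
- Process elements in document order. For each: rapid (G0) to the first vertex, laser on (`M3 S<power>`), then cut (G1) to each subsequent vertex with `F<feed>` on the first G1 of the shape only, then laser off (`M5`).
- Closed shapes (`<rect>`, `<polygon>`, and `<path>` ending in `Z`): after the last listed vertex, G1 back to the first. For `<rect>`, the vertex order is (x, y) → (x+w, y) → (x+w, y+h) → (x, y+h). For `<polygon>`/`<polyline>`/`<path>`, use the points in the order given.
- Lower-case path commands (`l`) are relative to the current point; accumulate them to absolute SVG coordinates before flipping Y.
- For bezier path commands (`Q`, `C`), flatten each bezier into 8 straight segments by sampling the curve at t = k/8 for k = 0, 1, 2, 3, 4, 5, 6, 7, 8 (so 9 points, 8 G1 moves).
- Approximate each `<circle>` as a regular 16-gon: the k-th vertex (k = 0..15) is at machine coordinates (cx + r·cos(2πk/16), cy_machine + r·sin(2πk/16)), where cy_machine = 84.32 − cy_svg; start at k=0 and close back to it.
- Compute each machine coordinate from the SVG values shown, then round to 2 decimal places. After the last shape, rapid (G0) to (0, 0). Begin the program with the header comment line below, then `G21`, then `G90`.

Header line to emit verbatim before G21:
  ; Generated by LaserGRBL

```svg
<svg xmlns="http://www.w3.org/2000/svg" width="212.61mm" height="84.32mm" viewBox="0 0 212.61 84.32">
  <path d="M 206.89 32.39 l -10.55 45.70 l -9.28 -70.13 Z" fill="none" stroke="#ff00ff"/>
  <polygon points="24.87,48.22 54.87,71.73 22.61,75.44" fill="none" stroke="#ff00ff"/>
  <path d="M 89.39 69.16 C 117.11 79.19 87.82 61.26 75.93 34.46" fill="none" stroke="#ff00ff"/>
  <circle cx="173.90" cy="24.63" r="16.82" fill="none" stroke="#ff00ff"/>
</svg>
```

Since the viewBox matches the mm dimensions, user units are millimetres directly. The only transform is the Y-flip y_m = 84.32 − y_svg.

Shape 1 is a closed polygon drawn with `<path>`. Its stroke #ff00ff means cut at S803, F1527. After flipping Y the toolpath is (206.89,51.93) → (196.34,6.23) → (187.06,76.36) → (206.89,51.93), returning to the start.

Shape 2 is a closed polygon drawn with `<polygon>`. Its stroke #ff00ff means cut at S803, F1527. After flipping Y the toolpath is (24.87,36.10) → (54.87,12.59) → (22.61,8.88) → (24.87,36.10), returning to the start.

Shape 3 is a cubic bezier drawn with `<path>`. Its stroke #ff00ff means cut at S803, F1527. After flipping Y the toolpath is (89.39,15.16) → (97.26,12.67) → (100.65,12.58) → (100.45,14.67) → (97.51,18.70) → (92.72,24.46) → (86.95,31.72) → (81.06,40.26) → (75.93,49.86).

Shape 4 is a circle drawn with `<circle>`. Its stroke #ff00ff means cut at S803, F1527. After flipping Y the toolpath is (190.72,59.69) → (189.44,66.13) → (185.79,71.58) → (180.34,75.23) → (173.90,76.51) → (167.46,75.23) → (162.01,71.58) → (158.36,66.13) → (157.08,59.69) → (158.36,53.25) → (162.01,47.80) → (167.46,44.15) → (173.90,42.87) → (180.34,44.15) → (185.79,47.80) → (189.44,53.25) → (190.72,59.69), returning to the start.

; Generated by LaserGRBL
G21
G90
G0 X206.89 Y51.93
M3 S803
G1 X196.34 Y6.23 F1527
G1 X187.06 Y76.36
G1 X206.89 Y51.93
M5
G0 X24.87 Y36.10
M3 S803
G1 X54.87 Y12.59 F1527
G1 X22.61 Y8.88
G1 X24.87 Y36.10
M5
G0 X89.39 Y15.16
M3 S803
G1 X97.26 Y12.67 F1527
G1 X100.65 Y12.58
G1 X100.45 Y14.67
G1 X97.51 Y18.70
G1 X92.72 Y24.46
G1 X86.95 Y31.72
G1 X81.06 Y40.26
G1 X75.93 Y49.86
M5
G0 X190.72 Y59.69
M3 S803
G1 X189.44 Y66.13 F1527
G1 X185.79 Y71.58
G1 X180.34 Y75.23
G1 X173.90 Y76.51
G1 X167.46 Y75.23
G1 X162.01 Y71.58
G1 X158.36 Y66.13
G1 X157.08 Y59.69
G1 X158.36 Y53.25
G1 X162.01 Y47.80
G1 X167.46 Y44.15
G1 X173.90 Y42.87
G1 X180.34 Y44.15
G1 X185.79 Y47.80
G1 X189.44 Y53.25
G1 X190.72 Y59.69
M5
G0 X0.00 Y0.00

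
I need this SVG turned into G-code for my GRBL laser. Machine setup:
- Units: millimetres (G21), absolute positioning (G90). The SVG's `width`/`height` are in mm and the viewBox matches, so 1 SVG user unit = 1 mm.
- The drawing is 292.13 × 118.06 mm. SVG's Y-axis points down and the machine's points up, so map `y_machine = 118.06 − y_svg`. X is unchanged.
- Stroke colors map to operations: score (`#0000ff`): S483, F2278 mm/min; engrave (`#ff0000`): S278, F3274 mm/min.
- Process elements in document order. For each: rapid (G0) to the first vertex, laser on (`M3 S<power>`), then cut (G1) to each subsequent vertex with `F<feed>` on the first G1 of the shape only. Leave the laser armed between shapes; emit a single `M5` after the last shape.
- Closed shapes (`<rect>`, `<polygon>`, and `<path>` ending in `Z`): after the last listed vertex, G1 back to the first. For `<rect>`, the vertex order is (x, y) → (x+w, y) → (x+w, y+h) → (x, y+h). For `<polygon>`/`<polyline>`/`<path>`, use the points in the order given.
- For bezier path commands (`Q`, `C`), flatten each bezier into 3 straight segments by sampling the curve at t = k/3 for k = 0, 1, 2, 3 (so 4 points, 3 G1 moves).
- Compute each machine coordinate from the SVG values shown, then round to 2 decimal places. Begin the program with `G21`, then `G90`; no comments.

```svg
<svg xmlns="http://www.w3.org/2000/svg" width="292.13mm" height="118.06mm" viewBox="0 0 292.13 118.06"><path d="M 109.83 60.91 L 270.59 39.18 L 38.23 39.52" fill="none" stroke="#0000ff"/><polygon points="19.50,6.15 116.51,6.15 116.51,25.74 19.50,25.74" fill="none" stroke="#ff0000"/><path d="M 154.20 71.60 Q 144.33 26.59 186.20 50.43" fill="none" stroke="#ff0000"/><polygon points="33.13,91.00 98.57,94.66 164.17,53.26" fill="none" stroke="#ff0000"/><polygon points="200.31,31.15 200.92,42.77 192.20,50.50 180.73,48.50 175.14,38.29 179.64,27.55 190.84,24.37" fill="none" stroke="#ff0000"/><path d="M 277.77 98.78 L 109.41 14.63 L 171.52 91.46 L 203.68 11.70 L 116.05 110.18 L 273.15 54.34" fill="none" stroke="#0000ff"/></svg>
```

G21
G90
G0 X109.83 Y57.15
M3 S483
G1 X270.59 Y78.88 F2278
G1 X38.23 Y78.54
G0 X19.50 Y111.91
M3 S278
G1 X116.51 Y111.91 F3274
G1 X116.51 Y92.32
G1 X19.50 Y92.32
G1 X19.50 Y111.91
G0 X154.20 Y46.46
M3 S278
G1 X153.37 Y68.82 F3274
G1 X164.04 Y75.87
G1 X186.20 Y67.63
G0 X33.13 Y27.06
M3 S278
G1 X98.57 Y23.40 F3274
G1 X164.17 Y64.80
G1 X33.13 Y27.06
G0 X200.31 Y86.91
M3 S278
G1 X200.92 Y75.29 F3274
G1 X192.20 Y67.56
G1 X180.73 Y69.56
G1 X175.14 Y79.77
G1 X179.64 Y90.51
G1 X190.84 Y93.69
G1 X200.31 Y86.91
G0 X277.77 Y19.28
M3 S483
G1 X109.41 Y103.43 F2278
G1 X171.52 Y26.60
G1 X203.68 Y106.36
G1 X116.05 Y7.88
G1 X273.15 Y63.72
M5

Since the viewBox matches the mm dimensions, user units are millimetres directly. The only transform is the Y-flip y_m = 118.06 − y_svg.

Shape 1 is a open polyline drawn with `<path>`. Its stroke #0000ff means score at S483, F2278. After flipping Y the toolpath is (109.83,57.15) → (270.59,78.88) → (38.23,78.54).

Shape 2 is a rectangle drawn with `<polygon>`. Its stroke #ff0000 means engrave at S278, F3274. After flipping Y the toolpath is (19.50,111.91) → (116.51,111.91) → (116.51,92.32) → (19.50,92.32) → (19.50,111.91), returning to the start.

Shape 3 is a quadratic bezier drawn with `<path>`. Its stroke #ff0000 means engrave at S278, F3274. After flipping Y the toolpath is (154.20,46.46) → (153.37,68.82) → (164.04,75.87) → (186.20,67.63).

Shape 4 is a closed polygon drawn with `<polygon>`. Its stroke #ff0000 means engrave at S278, F3274. After flipping Y the toolpath is (33.13,27.06) → (98.57,23.40) → (164.17,64.80) → (33.13,27.06), returning to the start.

Shape 5 is a regular polygon drawn with `<polygon>`. Its stroke #ff0000 means engrave at S278, F3274. After flipping Y the toolpath is (200.31,86.91) → (200.92,75.29) → (192.20,67.56) → (180.73,69.56) → (175.14,79.77) → (179.64,90.51) → (190.84,93.69) → (200.31,86.91), returning to the start.

Shape 6 is a open polyline drawn with `<path>`. Its stroke #0000ff means score at S483, F2278. After flipping Y the toolpath is (277.77,19.28) → (109.41,103.43) → (171.52,26.60) → (203.68,106.36) → (116.05,7.88) → (273.15,63.72).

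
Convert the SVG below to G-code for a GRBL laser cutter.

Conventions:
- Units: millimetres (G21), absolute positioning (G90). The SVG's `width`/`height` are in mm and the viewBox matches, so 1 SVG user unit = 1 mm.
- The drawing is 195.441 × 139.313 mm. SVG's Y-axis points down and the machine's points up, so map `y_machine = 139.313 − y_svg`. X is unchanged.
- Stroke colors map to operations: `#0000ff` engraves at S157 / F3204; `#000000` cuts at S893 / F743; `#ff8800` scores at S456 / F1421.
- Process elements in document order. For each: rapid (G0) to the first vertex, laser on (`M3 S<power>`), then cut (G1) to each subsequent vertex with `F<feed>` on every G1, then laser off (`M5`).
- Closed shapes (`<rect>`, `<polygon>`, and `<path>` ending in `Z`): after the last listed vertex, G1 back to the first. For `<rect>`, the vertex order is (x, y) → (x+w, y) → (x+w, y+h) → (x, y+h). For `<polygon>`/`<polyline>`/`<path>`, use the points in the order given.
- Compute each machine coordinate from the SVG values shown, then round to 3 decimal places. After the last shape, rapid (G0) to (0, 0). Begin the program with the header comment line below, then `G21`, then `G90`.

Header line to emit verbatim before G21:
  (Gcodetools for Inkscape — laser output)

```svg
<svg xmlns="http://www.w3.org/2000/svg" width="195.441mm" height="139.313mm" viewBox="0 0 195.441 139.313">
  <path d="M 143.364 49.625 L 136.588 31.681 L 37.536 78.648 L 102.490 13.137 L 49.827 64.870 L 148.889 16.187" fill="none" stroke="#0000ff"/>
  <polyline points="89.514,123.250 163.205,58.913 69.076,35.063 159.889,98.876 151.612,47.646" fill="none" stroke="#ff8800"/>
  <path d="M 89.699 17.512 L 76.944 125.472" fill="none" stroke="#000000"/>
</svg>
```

viewBox `0 0 195.441 139.313` with mm width/height → 1 unit = 1 mm. Flip: y_m = 139.313 − y_svg.

**Shape 1** — `<path>` open polyline, stroke `#0000ff` → engrave (S157, F3204). Machine vertices: (143.364,89.688) → (136.588,107.632) → (37.536,60.665) → (102.490,126.176) → (49.827,74.443) → (148.889,123.126). Open path.

**Shape 2** — `<polyline>` open polyline, stroke `#ff8800` → score (S456, F1421). Machine vertices: (89.514,16.063) → (163.205,80.400) → (69.076,104.250) → (159.889,40.437) → (151.612,91.667). Open path.

**Shape 3** — `<path>` line segment, stroke `#000000` → cut (S893, F743). Machine vertices: (89.699,121.801) → (76.944,13.841). Open path.

(Gcodetools for Inkscape — laser output)
G21
G90
G0 X143.364 Y89.688
M3 S157
G1 X136.588 Y107.632 F3204
G1 X37.536 Y60.665 F3204
G1 X102.490 Y126.176 F3204
G1 X49.827 Y74.443 F3204
G1 X148.889 Y123.126 F3204
M5
G0 X89.514 Y16.063
M3 S456
G1 X163.205 Y80.400 F1421
G1 X69.076 Y104.250 F1421
G1 X159.889 Y40.437 F1421
G1 X151.612 Y91.667 F1421
M5
G0 X89.699 Y121.801
M3 S893
G1 X76.944 Y13.841 F743
M5
G0 X0.000 Y0.000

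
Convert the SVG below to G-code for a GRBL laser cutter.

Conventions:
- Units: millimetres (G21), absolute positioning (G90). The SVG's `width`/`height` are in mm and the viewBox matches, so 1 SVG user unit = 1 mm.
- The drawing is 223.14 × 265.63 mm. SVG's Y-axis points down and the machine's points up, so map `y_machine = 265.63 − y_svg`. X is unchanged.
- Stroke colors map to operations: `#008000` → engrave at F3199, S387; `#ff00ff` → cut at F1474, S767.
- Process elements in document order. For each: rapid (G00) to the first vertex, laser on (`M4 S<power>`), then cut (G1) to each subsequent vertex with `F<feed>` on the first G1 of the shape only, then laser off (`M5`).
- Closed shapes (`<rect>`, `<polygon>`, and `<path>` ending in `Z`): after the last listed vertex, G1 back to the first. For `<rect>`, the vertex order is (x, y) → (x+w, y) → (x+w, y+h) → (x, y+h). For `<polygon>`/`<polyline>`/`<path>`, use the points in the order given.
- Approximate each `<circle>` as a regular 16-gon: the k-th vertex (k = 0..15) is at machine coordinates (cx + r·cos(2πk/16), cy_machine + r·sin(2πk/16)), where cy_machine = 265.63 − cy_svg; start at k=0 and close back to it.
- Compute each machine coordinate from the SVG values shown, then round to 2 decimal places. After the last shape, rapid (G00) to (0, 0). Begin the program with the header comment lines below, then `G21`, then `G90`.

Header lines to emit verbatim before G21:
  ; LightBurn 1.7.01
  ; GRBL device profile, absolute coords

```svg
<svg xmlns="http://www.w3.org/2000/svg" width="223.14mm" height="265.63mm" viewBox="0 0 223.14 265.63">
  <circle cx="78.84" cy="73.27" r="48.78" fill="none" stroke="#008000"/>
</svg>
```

1 u = 1 mm; y_m = 265.63 − y.

[1] `<circle>` circle, #008000→engrave S387 F3199: (127.62,192.36) → (123.91,211.03) → (113.33,226.85) → (97.51,237.43) → (78.84,241.14) → (60.17,237.43) → (44.35,226.85) → (33.77,211.03) → (30.06,192.36) → (33.77,173.69) → (44.35,157.87) → (60.17,147.29) → (78.84,143.58) → (97.51,147.29) → (113.33,157.87) → (123.91,173.69) → (127.62,192.36) (closed)

; LightBurn 1.7.01
; GRBL device profile, absolute coords
G21
G90
G00 X127.62 Y192.36
M4 S387
G1 X123.91 Y211.03 F3199
G1 X113.33 Y226.85
G1 X97.51 Y237.43
G1 X78.84 Y241.14
G1 X60.17 Y237.43
G1 X44.35 Y226.85
G1 X33.77 Y211.03
G1 X30.06 Y192.36
G1 X33.77 Y173.69
G1 X44.35 Y157.87
G1 X60.17 Y147.29
G1 X78.84 Y143.58
G1 X97.51 Y147.29
G1 X113.33 Y157.87
G1 X123.91 Y173.69
G1 X127.62 Y192.36
M5
G00 X0.00 Y0.00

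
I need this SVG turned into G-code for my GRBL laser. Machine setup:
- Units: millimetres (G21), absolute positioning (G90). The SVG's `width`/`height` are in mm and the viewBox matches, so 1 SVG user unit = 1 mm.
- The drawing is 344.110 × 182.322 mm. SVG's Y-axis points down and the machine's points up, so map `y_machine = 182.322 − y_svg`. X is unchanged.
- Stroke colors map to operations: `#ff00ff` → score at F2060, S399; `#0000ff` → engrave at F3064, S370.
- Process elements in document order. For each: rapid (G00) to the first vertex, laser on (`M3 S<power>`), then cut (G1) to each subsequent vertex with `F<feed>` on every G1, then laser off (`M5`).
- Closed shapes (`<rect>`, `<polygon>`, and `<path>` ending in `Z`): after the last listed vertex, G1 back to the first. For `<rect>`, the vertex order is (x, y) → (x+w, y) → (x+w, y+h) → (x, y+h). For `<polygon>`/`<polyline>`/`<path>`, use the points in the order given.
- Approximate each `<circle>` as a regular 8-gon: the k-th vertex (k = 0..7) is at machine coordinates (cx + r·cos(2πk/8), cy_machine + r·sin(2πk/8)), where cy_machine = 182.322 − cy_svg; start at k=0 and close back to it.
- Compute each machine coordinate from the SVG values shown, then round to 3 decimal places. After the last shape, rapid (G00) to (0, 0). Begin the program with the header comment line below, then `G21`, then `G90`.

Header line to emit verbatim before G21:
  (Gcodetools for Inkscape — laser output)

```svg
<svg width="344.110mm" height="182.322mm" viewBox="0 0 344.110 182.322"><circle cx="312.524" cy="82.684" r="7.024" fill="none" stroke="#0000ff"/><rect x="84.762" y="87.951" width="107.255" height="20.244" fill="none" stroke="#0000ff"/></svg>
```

Since the viewBox matches the mm dimensions, user units are millimetres directly. The only transform is the Y-flip y_m = 182.322 − y_svg.

Shape 1 is a circle drawn with `<circle>`. Its stroke #0000ff means engrave at S370, F3064. After flipping Y the toolpath is (319.548,99.638) → (317.491,104.605) → (312.524,106.662) → (307.557,104.605) → (305.500,99.638) → (307.557,94.671) → (312.524,92.614) → (317.491,94.671) → (319.548,99.638), returning to the start.

Shape 2 is a rectangle drawn with `<rect>`. Its stroke #0000ff means engrave at S370, F3064. After flipping Y the toolpath is (84.762,94.371) → (192.017,94.371) → (192.017,74.127) → (84.762,74.127) → (84.762,94.371), returning to the start.

(Gcodetools for Inkscape — laser output)
G21
G90
G00 X319.548 Y99.638
M3 S370
G1 X317.491 Y104.605 F3064
G1 X312.524 Y106.662 F3064
G1 X307.557 Y104.605 F3064
G1 X305.500 Y99.638 F3064
G1 X307.557 Y94.671 F3064
G1 X312.524 Y92.614 F3064
G1 X317.491 Y94.671 F3064
G1 X319.548 Y99.638 F3064
M5
G00 X84.762 Y94.371
M3 S370
G1 X192.017 Y94.371 F3064
G1 X192.017 Y74.127 F3064
G1 X84.762 Y74.127 F3064
G1 X84.762 Y94.371 F3064
M5
G00 X0.000 Y0.000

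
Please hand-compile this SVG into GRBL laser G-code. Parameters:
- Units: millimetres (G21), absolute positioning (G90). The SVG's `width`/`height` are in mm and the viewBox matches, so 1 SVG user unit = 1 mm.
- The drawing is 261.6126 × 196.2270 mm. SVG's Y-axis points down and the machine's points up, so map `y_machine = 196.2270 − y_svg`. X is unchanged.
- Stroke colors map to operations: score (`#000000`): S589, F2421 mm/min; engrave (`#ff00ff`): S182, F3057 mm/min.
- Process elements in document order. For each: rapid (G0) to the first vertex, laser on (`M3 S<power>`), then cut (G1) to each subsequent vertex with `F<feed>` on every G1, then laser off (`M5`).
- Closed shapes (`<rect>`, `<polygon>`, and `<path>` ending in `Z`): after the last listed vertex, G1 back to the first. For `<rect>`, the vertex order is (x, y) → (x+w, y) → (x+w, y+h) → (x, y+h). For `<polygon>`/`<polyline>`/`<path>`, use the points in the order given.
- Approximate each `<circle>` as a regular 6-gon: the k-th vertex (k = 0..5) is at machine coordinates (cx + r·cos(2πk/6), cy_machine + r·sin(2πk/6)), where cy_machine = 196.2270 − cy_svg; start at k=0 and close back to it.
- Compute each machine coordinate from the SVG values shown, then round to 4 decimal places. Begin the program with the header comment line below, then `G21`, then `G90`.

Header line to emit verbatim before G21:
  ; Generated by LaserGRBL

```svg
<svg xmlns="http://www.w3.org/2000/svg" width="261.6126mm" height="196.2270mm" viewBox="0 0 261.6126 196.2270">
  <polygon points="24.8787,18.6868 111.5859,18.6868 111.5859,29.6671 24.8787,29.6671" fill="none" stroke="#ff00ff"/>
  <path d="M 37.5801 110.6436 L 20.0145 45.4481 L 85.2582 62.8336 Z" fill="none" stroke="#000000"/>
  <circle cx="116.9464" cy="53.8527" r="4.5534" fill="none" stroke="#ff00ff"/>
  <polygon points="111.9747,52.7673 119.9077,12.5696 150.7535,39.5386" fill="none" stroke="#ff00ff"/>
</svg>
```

1 u = 1 mm; y_m = 196.2270 − y.

[1] `<polygon>` rectangle, #ff00ff→engrave S182 F3057: (24.8787,177.5402) → (111.5859,177.5402) → (111.5859,166.5599) → (24.8787,166.5599) → (24.8787,177.5402) (closed)

[2] `<path>` regular polygon, #000000→score S589 F2421: (37.5801,85.5834) → (20.0145,150.7789) → (85.2582,133.3934) → (37.5801,85.5834) (closed)

[3] `<circle>` circle, #ff00ff→engrave S182 F3057: (121.4998,142.3743) → (119.2231,146.3177) → (114.6697,146.3177) → (112.3930,142.3743) → (114.6697,138.4309) → (119.2231,138.4309) → (121.4998,142.3743) (closed)

[4] `<polygon>` regular polygon, #ff00ff→engrave S182 F3057: (111.9747,143.4597) → (119.9077,183.6574) → (150.7535,156.6884) → (111.9747,143.4597) (closed)

; Generated by LaserGRBL
G21
G90
G0 X24.8787 Y177.5402
M3 S182
G1 X111.5859 Y177.5402 F3057
G1 X111.5859 Y166.5599 F3057
G1 X24.8787 Y166.5599 F3057
G1 X24.8787 Y177.5402 F3057
M5
G0 X37.5801 Y85.5834
M3 S589
G1 X20.0145 Y150.7789 F2421
G1 X85.2582 Y133.3934 F2421
G1 X37.5801 Y85.5834 F2421
M5
G0 X121.4998 Y142.3743
M3 S182
G1 X119.2231 Y146.3177 F3057
G1 X114.6697 Y146.3177 F3057
G1 X112.3930 Y142.3743 F3057
G1 X114.6697 Y138.4309 F3057
G1 X119.2231 Y138.4309 F3057
G1 X121.4998 Y142.3743 F3057
M5
G0 X111.9747 Y143.4597
M3 S182
G1 X119.9077 Y183.6574 F3057
G1 X150.7535 Y156.6884 F3057
G1 X111.9747 Y143.4597 F3057
M5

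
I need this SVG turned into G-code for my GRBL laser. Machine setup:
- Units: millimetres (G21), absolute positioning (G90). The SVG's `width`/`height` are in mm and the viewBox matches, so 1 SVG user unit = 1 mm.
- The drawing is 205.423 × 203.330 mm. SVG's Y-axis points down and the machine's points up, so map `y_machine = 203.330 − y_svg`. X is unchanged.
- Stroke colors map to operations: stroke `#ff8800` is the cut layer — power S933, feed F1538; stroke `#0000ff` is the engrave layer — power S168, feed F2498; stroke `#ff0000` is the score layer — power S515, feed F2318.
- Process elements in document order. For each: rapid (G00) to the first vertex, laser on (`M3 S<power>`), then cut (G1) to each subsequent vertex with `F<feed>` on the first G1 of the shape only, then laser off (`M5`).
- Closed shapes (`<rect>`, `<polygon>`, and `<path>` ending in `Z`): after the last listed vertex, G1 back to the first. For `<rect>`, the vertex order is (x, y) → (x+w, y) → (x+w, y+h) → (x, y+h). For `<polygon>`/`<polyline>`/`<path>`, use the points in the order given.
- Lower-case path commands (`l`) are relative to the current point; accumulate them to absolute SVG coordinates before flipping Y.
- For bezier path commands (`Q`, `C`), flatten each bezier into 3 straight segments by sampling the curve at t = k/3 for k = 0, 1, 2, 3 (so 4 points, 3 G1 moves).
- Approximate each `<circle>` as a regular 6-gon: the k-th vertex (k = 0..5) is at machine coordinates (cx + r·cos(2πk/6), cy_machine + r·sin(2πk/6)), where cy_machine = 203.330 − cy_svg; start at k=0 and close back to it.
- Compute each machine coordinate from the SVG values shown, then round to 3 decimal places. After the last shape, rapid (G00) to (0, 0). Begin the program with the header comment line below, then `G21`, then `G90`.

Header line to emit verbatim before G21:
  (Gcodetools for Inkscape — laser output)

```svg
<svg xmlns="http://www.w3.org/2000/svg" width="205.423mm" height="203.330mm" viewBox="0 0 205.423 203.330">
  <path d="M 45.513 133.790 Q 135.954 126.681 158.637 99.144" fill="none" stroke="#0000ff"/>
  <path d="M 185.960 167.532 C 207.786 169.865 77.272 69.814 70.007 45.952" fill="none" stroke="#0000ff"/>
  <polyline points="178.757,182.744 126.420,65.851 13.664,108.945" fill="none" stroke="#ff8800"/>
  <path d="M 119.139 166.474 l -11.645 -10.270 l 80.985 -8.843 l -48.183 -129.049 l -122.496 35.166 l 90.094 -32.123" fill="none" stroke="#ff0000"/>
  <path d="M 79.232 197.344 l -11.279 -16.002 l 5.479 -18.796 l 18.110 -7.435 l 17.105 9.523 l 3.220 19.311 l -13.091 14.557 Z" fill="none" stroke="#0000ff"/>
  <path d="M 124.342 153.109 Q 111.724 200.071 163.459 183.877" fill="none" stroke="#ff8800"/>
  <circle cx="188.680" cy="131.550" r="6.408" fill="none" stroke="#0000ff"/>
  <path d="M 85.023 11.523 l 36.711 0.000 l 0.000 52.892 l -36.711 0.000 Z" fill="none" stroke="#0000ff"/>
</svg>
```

(Gcodetools for Inkscape — laser output)
G21
G90
G00 X45.513 Y69.540
M3 S168
G1 X98.278 Y76.549 F2498
G1 X135.986 Y88.098
G1 X158.637 Y104.186
M5
G00 X185.960 Y35.798
M3 S168
G1 X167.213 Y60.979 F2498
G1 X108.148 Y114.733
G1 X70.007 Y157.378
M5
G00 X178.757 Y20.586
M3 S933
G1 X126.420 Y137.479 F1538
G1 X13.664 Y94.385
M5
G00 X119.139 Y36.856
M3 S515
G1 X107.494 Y47.126 F2318
G1 X188.479 Y55.969
G1 X140.296 Y185.018
G1 X17.800 Y149.852
G1 X107.894 Y181.975
M5
G00 X79.232 Y5.986
M3 S168
G1 X67.953 Y21.988 F2498
G1 X73.432 Y40.784
G1 X91.542 Y48.219
G1 X108.647 Y38.696
G1 X111.867 Y19.385
G1 X98.776 Y4.828
G1 X79.232 Y5.986
M5
G00 X124.342 Y50.221
M3 S933
G1 X123.080 Y25.930 F1538
G1 X136.119 Y15.674
G1 X163.459 Y19.453
M5
G00 X195.088 Y71.780
M3 S168
G1 X191.884 Y77.329 F2498
G1 X185.476 Y77.329
G1 X182.272 Y71.780
G1 X185.476 Y66.231
G1 X191.884 Y66.231
G1 X195.088 Y71.780
M5
G00 X85.023 Y191.807
M3 S168
G1 X121.734 Y191.807 F2498
G1 X121.734 Y138.915
G1 X85.023 Y138.915
G1 X85.023 Y191.807
M5
G00 X0.000 Y0.000

1 u = 1 mm; y_m = 203.330 − y.

[1] `<path>` quadratic bezier, #0000ff→engrave S168 F2498: (45.513,69.540) → (98.278,76.549) → (135.986,88.098) → (158.637,104.186)

[2] `<path>` cubic bezier, #0000ff→engrave S168 F2498: (185.960,35.798) → (167.213,60.979) → (108.148,114.733) → (70.007,157.378)

[3] `<polyline>` open polyline, #ff8800→cut S933 F1538: (178.757,20.586) → (126.420,137.479) → (13.664,94.385)

[4] `<path>` open polyline, #ff0000→score S515 F2318: (119.139,36.856) → (107.494,47.126) → (188.479,55.969) → (140.296,185.018) → (17.800,149.852) → (107.894,181.975)

[5] `<path>` regular polygon, #0000ff→engrave S168 F2498: (79.232,5.986) → (67.953,21.988) → (73.432,40.784) → (91.542,48.219) → (108.647,38.696) → (111.867,19.385) → (98.776,4.828) → (79.232,5.986) (closed)

[6] `<path>` quadratic bezier, #ff8800→cut S933 F1538: (124.342,50.221) → (123.080,25.930) → (136.119,15.674) → (163.459,19.453)

[7] `<circle>` circle, #0000ff→engrave S168 F2498: (195.088,71.780) → (191.884,77.329) → (185.476,77.329) → (182.272,71.780) → (185.476,66.231) → (191.884,66.231) → (195.088,71.780) (closed)

[8] `<path>` rectangle, #0000ff→engrave S168 F2498: (85.023,191.807) → (121.734,191.807) → (121.734,138.915) → (85.023,138.915) → (85.023,191.807) (closed)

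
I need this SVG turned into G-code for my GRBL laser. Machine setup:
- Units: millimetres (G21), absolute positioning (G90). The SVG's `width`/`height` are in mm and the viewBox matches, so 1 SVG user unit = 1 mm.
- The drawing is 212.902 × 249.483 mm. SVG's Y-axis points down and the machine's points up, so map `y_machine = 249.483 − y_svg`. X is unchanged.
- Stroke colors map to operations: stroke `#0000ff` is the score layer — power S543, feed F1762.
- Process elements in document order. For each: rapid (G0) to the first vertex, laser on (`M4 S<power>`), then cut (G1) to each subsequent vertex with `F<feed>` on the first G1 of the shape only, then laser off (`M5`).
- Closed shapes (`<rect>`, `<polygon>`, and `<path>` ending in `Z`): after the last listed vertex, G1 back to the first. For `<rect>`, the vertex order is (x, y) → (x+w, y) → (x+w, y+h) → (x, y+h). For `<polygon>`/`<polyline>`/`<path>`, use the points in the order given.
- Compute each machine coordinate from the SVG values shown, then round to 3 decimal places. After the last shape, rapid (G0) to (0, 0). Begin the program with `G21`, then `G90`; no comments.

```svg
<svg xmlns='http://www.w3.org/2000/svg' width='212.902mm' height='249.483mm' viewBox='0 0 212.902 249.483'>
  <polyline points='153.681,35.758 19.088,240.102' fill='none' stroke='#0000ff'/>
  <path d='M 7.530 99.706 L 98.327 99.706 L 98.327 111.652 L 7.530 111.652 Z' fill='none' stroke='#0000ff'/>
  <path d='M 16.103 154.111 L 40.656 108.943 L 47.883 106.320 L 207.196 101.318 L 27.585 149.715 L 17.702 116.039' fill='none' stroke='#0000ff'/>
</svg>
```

G21
G90
G0 X153.681 Y213.725
M4 S543
G1 X19.088 Y9.381 F1762
M5
G0 X7.530 Y149.777
M4 S543
G1 X98.327 Y149.777 F1762
G1 X98.327 Y137.831
G1 X7.530 Y137.831
G1 X7.530 Y149.777
M5
G0 X16.103 Y95.372
M4 S543
G1 X40.656 Y140.540 F1762
G1 X47.883 Y143.163
G1 X207.196 Y148.165
G1 X27.585 Y99.768
G1 X17.702 Y133.444
M5
G0 X0.000 Y0.000

Since the viewBox matches the mm dimensions, user units are millimetres directly. The only transform is the Y-flip y_m = 249.483 − y_svg.

Shape 1 is a line segment drawn with `<polyline>`. Its stroke #0000ff means score at S543, F1762. After flipping Y the toolpath is (153.681,213.725) → (19.088,9.381).

Shape 2 is a rectangle drawn with `<path>`. Its stroke #0000ff means score at S543, F1762. After flipping Y the toolpath is (7.530,149.777) → (98.327,149.777) → (98.327,137.831) → (7.530,137.831) → (7.530,149.777), returning to the start.

Shape 3 is a open polyline drawn with `<path>`. Its stroke #0000ff means score at S543, F1762. After flipping Y the toolpath is (16.103,95.372) → (40.656,140.540) → (47.883,143.163) → (207.196,148.165) → (27.585,99.768) → (17.702,133.444).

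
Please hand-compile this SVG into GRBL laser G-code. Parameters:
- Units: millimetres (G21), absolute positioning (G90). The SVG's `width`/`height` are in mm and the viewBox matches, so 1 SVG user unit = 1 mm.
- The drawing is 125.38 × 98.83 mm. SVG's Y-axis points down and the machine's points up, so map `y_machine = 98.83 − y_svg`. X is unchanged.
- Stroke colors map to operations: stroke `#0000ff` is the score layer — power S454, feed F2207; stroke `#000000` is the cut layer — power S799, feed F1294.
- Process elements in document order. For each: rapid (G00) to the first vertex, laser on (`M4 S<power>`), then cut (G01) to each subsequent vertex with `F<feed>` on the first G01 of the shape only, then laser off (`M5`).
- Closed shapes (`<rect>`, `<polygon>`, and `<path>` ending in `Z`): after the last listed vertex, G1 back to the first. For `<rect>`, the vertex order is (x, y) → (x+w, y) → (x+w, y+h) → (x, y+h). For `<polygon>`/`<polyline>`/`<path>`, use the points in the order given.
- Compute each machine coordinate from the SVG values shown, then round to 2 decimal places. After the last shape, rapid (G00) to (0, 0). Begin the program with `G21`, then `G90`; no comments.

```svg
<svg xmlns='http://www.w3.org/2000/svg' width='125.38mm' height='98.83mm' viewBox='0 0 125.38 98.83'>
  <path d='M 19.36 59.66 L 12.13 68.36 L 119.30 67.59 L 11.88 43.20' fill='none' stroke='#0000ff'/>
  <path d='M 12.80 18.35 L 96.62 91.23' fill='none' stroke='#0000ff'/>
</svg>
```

viewBox `0 0 125.38 98.83` with mm width/height → 1 unit = 1 mm. Flip: y_m = 98.83 − y_svg.

**Shape 1** — `<path>` open polyline, stroke `#0000ff` → score (S454, F2207). Machine vertices: (19.36,39.17) → (12.13,30.47) → (119.30,31.24) → (11.88,55.63). Open path.

**Shape 2** — `<path>` line segment, stroke `#0000ff` → score (S454, F2207). Machine vertices: (12.80,80.48) → (96.62,7.60). Open path.

G21
G90
G00 X19.36 Y39.17
M4 S454
G01 X12.13 Y30.47 F2207
G01 X119.30 Y31.24
G01 X11.88 Y55.63
M5
G00 X12.80 Y80.48
M4 S454
G01 X96.62 Y7.60 F2207
M5
G00 X0.00 Y0.00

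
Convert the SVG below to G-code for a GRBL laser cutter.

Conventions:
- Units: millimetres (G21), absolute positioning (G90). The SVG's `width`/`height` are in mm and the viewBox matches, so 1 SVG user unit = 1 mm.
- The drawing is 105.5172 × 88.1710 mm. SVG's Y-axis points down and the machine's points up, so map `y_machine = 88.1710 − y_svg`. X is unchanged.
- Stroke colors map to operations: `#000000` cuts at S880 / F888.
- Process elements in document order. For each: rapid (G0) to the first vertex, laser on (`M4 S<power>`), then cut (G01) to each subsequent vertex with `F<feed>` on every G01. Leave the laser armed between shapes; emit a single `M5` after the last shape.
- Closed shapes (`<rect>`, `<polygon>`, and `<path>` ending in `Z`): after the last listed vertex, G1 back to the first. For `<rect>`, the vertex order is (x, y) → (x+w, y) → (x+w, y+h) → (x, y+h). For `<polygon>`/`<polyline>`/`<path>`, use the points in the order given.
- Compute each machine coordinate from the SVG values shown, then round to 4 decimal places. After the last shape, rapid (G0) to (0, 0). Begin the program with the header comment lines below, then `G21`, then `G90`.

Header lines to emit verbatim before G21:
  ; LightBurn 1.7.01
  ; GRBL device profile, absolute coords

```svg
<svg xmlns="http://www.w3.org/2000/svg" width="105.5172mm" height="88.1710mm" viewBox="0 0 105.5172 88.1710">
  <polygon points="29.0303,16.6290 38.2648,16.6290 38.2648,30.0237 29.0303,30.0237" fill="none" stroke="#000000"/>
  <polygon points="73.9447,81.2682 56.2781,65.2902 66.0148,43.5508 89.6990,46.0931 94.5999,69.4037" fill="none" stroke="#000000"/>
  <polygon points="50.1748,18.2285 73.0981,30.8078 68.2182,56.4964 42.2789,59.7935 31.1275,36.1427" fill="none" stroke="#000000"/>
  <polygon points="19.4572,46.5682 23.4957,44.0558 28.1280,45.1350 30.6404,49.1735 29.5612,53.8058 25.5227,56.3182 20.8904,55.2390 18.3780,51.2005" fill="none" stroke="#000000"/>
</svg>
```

1 u = 1 mm; y_m = 88.1710 − y.

[1] `<polygon>` rectangle, #000000→cut S880 F888: (29.0303,71.5420) → (38.2648,71.5420) → (38.2648,58.1473) → (29.0303,58.1473) → (29.0303,71.5420) (closed)

[2] `<polygon>` regular polygon, #000000→cut S880 F888: (73.9447,6.9028) → (56.2781,22.8808) → (66.0148,44.6202) → (89.6990,42.0779) → (94.5999,18.7673) → (73.9447,6.9028) (closed)

[3] `<polygon>` regular polygon, #000000→cut S880 F888: (50.1748,69.9425) → (73.0981,57.3632) → (68.2182,31.6746) → (42.2789,28.3775) → (31.1275,52.0283) → (50.1748,69.9425) (closed)

[4] `<polygon>` regular polygon, #000000→cut S880 F888: (19.4572,41.6028) → (23.4957,44.1152) → (28.1280,43.0360) → (30.6404,38.9975) → (29.5612,34.3652) → (25.5227,31.8528) → (20.8904,32.9320) → (18.3780,36.9705) → (19.4572,41.6028) (closed)

; LightBurn 1.7.01
; GRBL device profile, absolute coords
G21
G90
G0 X29.0303 Y71.5420
M4 S880
G01 X38.2648 Y71.5420 F888
G01 X38.2648 Y58.1473 F888
G01 X29.0303 Y58.1473 F888
G01 X29.0303 Y71.5420 F888
G0 X73.9447 Y6.9028
M4 S880
G01 X56.2781 Y22.8808 F888
G01 X66.0148 Y44.6202 F888
G01 X89.6990 Y42.0779 F888
G01 X94.5999 Y18.7673 F888
G01 X73.9447 Y6.9028 F888
G0 X50.1748 Y69.9425
M4 S880
G01 X73.0981 Y57.3632 F888
G01 X68.2182 Y31.6746 F888
G01 X42.2789 Y28.3775 F888
G01 X31.1275 Y52.0283 F888
G01 X50.1748 Y69.9425 F888
G0 X19.4572 Y41.6028
M4 S880
G01 X23.4957 Y44.1152 F888
G01 X28.1280 Y43.0360 F888
G01 X30.6404 Y38.9975 F888
G01 X29.5612 Y34.3652 F888
G01 X25.5227 Y31.8528 F888
G01 X20.8904 Y32.9320 F888
G01 X18.3780 Y36.9705 F888
G01 X19.4572 Y41.6028 F888
M5
G0 X0.0000 Y0.0000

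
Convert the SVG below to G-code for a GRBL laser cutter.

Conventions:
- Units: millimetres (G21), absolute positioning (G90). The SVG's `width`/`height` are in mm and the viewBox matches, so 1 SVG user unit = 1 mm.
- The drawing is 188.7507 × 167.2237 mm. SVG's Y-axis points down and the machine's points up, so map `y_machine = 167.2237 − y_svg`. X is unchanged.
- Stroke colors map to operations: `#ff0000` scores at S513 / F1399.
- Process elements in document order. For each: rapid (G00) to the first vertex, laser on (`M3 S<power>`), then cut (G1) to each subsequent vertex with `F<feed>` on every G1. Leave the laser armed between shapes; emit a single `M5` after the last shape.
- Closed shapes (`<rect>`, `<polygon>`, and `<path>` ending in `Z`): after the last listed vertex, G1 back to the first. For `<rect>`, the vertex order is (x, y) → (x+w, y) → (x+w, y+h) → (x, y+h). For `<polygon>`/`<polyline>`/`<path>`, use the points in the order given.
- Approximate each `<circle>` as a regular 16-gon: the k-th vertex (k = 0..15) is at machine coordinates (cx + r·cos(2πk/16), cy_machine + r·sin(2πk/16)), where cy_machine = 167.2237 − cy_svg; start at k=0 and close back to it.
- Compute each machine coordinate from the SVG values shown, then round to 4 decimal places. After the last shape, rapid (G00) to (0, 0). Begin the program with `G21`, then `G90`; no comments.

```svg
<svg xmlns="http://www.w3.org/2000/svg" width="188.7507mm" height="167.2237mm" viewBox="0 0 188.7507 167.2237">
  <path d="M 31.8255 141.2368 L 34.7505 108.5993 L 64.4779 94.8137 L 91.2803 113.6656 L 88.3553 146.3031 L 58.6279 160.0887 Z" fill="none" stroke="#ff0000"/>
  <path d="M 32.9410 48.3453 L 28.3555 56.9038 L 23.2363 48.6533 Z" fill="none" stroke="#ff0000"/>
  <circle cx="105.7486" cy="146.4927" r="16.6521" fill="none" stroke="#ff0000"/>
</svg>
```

G21
G90
G00 X31.8255 Y25.9869
M3 S513
G1 X34.7505 Y58.6244 F1399
G1 X64.4779 Y72.4100 F1399
G1 X91.2803 Y53.5581 F1399
G1 X88.3553 Y20.9206 F1399
G1 X58.6279 Y7.1350 F1399
G1 X31.8255 Y25.9869 F1399
G00 X32.9410 Y118.8784
M3 S513
G1 X28.3555 Y110.3199 F1399
G1 X23.2363 Y118.5704 F1399
G1 X32.9410 Y118.8784 F1399
G00 X122.4007 Y20.7310
M3 S513
G1 X121.1331 Y27.1035 F1399
G1 X117.5234 Y32.5058 F1399
G1 X112.1211 Y36.1155 F1399
G1 X105.7486 Y37.3831 F1399
G1 X99.3761 Y36.1155 F1399
G1 X93.9738 Y32.5058 F1399
G1 X90.3641 Y27.1035 F1399
G1 X89.0965 Y20.7310 F1399
G1 X90.3641 Y14.3585 F1399
G1 X93.9738 Y8.9562 F1399
G1 X99.3761 Y5.3465 F1399
G1 X105.7486 Y4.0789 F1399
G1 X112.1211 Y5.3465 F1399
G1 X117.5234 Y8.9562 F1399
G1 X121.1331 Y14.3585 F1399
G1 X122.4007 Y20.7310 F1399
M5
G00 X0.0000 Y0.0000

Since the viewBox matches the mm dimensions, user units are millimetres directly. The only transform is the Y-flip y_m = 167.2237 − y_svg.

Shape 1 is a regular polygon drawn with `<path>`. Its stroke #ff0000 means score at S513, F1399. After flipping Y the toolpath is (31.8255,25.9869) → (34.7505,58.6244) → (64.4779,72.4100) → (91.2803,53.5581) → (88.3553,20.9206) → (58.6279,7.1350) → (31.8255,25.9869), returning to the start.

Shape 2 is a regular polygon drawn with `<path>`. Its stroke #ff0000 means score at S513, F1399. After flipping Y the toolpath is (32.9410,118.8784) → (28.3555,110.3199) → (23.2363,118.5704) → (32.9410,118.8784), returning to the start.

Shape 3 is a circle drawn with `<circle>`. Its stroke #ff0000 means score at S513, F1399. After flipping Y the toolpath is (122.4007,20.7310) → (121.1331,27.1035) → (117.5234,32.5058) → (112.1211,36.1155) → (105.7486,37.3831) → (99.3761,36.1155) → (93.9738,32.5058) → (90.3641,27.1035) → (89.0965,20.7310) → (90.3641,14.3585) → (93.9738,8.9562) → (99.3761,5.3465) → (105.7486,4.0789) → (112.1211,5.3465) → (117.5234,8.9562) → (121.1331,14.3585) → (122.4007,20.7310), returning to the start.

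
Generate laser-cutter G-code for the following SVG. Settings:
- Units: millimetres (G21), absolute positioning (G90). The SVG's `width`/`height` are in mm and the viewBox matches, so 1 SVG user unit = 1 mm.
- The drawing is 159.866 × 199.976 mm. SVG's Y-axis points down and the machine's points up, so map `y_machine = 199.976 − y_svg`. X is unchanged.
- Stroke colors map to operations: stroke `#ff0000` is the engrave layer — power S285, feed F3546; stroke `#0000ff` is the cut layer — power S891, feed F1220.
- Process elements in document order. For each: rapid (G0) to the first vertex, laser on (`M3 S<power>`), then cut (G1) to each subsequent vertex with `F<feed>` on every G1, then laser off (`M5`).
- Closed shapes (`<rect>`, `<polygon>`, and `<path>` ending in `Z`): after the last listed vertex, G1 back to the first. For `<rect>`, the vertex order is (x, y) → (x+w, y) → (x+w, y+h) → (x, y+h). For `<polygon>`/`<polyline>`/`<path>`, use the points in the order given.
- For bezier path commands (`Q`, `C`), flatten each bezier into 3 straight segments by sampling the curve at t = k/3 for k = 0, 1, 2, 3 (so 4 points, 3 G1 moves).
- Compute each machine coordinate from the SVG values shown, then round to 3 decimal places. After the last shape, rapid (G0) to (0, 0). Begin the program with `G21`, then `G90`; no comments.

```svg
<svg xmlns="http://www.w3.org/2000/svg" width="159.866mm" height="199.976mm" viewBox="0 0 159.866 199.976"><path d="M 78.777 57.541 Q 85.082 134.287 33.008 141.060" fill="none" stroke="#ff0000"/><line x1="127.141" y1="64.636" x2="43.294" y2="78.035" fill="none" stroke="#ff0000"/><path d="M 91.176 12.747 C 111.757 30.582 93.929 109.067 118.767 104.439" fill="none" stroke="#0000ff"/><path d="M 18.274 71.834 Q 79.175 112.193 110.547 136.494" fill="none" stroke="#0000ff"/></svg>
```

viewBox `0 0 159.866 199.976` with mm width/height → 1 unit = 1 mm. Flip: y_m = 199.976 − y_svg.

**Shape 1** — `<path>` quadratic bezier, stroke `#ff0000` → engrave (S285, F3546). Control points (SVG): P0=(78.777,57.541), P1=(85.082,134.287), P2=(33.008,141.060); sampled at t=k/3. Machine vertices: (78.777,142.435) → (76.494,99.046) → (61.237,71.206) → (33.008,58.916). Open path.

**Shape 2** — `<line>` line segment, stroke `#ff0000` → engrave (S285, F3546). Machine vertices: (127.141,135.340) → (43.294,121.941). Open path.

**Shape 3** — `<path>` cubic bezier, stroke `#0000ff` → cut (S891, F1220). Control points (SVG): P0=(91.176,12.747), P1=(111.757,30.582), P2=(93.929,109.067), P3=(118.767,104.439); sampled at t=k/3. Machine vertices: (91.176,187.229) → (101.957,154.502) → (105.148,113.289) → (118.767,95.537). Open path.

**Shape 4** — `<path>` quadratic bezier, stroke `#0000ff` → cut (S891, F1220). Control points (SVG): P0=(18.274,71.834), P1=(79.175,112.193), P2=(110.547,136.494); sampled at t=k/3. Machine vertices: (18.274,128.142) → (55.594,103.020) → (86.351,81.467) → (110.547,63.482). Open path.

G21
G90
G0 X78.777 Y142.435
M3 S285
G1 X76.494 Y99.046 F3546
G1 X61.237 Y71.206 F3546
G1 X33.008 Y58.916 F3546
M5
G0 X127.141 Y135.340
M3 S285
G1 X43.294 Y121.941 F3546
M5
G0 X91.176 Y187.229
M3 S891
G1 X101.957 Y154.502 F1220
G1 X105.148 Y113.289 F1220
G1 X118.767 Y95.537 F1220
M5
G0 X18.274 Y128.142
M3 S891
G1 X55.594 Y103.020 F1220
G1 X86.351 Y81.467 F1220
G1 X110.547 Y63.482 F1220
M5
G0 X0.000 Y0.000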